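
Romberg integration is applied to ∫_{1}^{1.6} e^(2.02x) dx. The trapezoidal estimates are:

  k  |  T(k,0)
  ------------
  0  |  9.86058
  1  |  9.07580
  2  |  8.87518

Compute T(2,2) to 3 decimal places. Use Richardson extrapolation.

Richardson extrapolation on the trapezoidal column (denominator 4−1=3):
T(1,1) = 9.07580 + (9.07580 − 9.86058)/3 = 8.81421
T(2,1) = (4·8.87518 − 9.07580) / 3 = 8.80831
T(2,2) = (16·8.80831 − 8.81421) / 15 = 8.80792

8.808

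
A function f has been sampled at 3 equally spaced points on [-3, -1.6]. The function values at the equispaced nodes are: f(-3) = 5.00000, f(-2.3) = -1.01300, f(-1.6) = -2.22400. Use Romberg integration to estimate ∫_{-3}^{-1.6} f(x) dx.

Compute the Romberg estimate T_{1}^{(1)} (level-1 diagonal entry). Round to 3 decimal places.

T_{0}^{(0)} (trapezoid, 1 panel, h=1.4000): 1.94320
T_{1}^{(0)} (trapezoid, 2 panels, h=0.7000): 0.26250
T_{1}^{(1)} = 0.26250 + (0.26250 − 1.94320)/3 = -0.29773

-0.298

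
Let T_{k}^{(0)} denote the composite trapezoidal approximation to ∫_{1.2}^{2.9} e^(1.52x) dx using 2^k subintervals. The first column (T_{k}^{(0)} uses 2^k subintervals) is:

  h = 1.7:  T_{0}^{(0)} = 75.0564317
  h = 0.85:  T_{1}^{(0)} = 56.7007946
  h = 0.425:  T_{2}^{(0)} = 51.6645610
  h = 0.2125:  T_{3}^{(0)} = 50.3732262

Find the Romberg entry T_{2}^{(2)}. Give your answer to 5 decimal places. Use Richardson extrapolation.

49.94605

T_{1}^{(1)} = (4·56.7007946 − 75.0564317) / 3 = 50.5822489
T_{2}^{(1)} = (4·51.6645610 − 56.7007946) / 3 = 49.9858165
T_{2}^{(2)} = (16·49.9858165 − 50.5822489) / 15 = 49.9460543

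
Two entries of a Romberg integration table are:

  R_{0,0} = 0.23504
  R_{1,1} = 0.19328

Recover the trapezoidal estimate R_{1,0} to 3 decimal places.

From R_{1,1} = (4·R_{1,0} − R_{0,0})/3, solve for R_{1,0}:
4·R_{1,0} = 3·0.19328 + 0.23504 = 0.81488
R_{1,0} = 0.20372

0.204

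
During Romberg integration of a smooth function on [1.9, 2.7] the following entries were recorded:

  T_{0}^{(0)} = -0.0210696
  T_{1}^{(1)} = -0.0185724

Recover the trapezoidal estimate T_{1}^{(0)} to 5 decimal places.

From T_{1}^{(1)} = (4·T_{1}^{(0)} − T_{0}^{(0)})/3, solve for T_{1}^{(0)}:
4·T_{1}^{(0)} = 3·(-0.0185724) + (-0.0210696) = -0.0767868
T_{1}^{(0)} = -0.0191967

-0.01920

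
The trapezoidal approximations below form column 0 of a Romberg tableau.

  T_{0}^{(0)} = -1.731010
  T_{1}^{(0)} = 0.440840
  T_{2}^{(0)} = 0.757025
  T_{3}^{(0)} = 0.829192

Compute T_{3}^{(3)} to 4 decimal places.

Richardson extrapolation on the trapezoidal column (denominator 4−1=3):
T_{1}^{(1)} = (4·0.440840 − (-1.731010)) / 3 = 1.164790
T_{2}^{(1)} = (4·0.757025 − 0.440840) / 3 = 0.862420
T_{3}^{(1)} = 0.829192 + (0.829192 − 0.757025)/3 = 0.853248
T_{2}^{(2)} = (16·0.862420 − 1.164790) / 15 = 0.842262
T_{3}^{(2)} = (16·0.853248 − 0.862420) / 15 = 0.852637
T_{3}^{(3)} = (64·0.852637 − 0.842262) / 63 = 0.852802

0.8528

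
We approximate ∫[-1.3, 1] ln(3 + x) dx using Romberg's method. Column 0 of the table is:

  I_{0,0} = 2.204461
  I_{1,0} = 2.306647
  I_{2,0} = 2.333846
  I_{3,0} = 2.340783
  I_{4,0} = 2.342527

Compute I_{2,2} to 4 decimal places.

Richardson extrapolation on the trapezoidal column (denominator 4−1=3):
I_{1,1} = (4·2.306647 − 2.204461) / 3 = 2.340709
I_{2,1} = 2.333846 + (2.333846 − 2.306647)/3 = 2.342912
I_{2,2} = 2.342912 + (2.342912 − 2.340709)/15 = 2.343059
(Column j=1 coincides with Simpson's rule on the same nodes.)

2.3431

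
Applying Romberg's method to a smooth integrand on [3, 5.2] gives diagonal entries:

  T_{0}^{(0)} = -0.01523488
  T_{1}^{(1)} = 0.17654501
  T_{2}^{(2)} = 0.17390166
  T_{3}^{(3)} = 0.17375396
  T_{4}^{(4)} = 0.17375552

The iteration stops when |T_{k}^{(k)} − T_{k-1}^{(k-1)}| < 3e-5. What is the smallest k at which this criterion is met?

|T_{1}^{(1)} − T_{0}^{(0)}| = 0.19177989 ≥ 3e-5
|T_{2}^{(2)} − T_{1}^{(1)}| = 0.00264335 ≥ 3e-5
|T_{3}^{(3)} − T_{2}^{(2)}| = 0.00014770 ≥ 3e-5
|T_{4}^{(4)} − T_{3}^{(3)}| = 0.00000156 < 3e-5

k = 4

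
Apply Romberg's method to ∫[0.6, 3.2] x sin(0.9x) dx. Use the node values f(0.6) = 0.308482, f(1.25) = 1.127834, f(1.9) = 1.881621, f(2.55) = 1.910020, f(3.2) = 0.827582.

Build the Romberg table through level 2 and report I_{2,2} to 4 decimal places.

I_{0,0} (trapezoid, 1 panel, h=2.6000): 1.476883
I_{1,0} (trapezoid, 2 panels, h=1.3000): 3.184549
I_{2,0} (trapezoid, 4 panels, h=0.6500): 3.566880
I_{1,1} = 3.184549 + (3.184549 − 1.476883)/3 = 3.753771
I_{2,1} = 3.566880 + (3.566880 − 3.184549)/3 = 3.694324
I_{2,2} = 3.694324 + (3.694324 − 3.753771)/15 = 3.690361

3.6904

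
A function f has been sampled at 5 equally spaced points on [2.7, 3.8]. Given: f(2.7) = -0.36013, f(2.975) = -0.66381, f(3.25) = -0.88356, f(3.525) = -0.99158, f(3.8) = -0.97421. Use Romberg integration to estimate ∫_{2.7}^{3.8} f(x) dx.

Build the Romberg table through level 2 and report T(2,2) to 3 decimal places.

T(0,0) (trapezoid, 1 panel, h=1.1000): -0.73389
T(1,0) (trapezoid, 2 panels, h=0.5500): -0.85290
T(2,0) (trapezoid, 4 panels, h=0.2750): -0.88168
T(1,1) = -0.85290 + (-0.85290 − (-0.73389))/3 = -0.89257
T(2,1) = -0.88168 + (-0.88168 − (-0.85290))/3 = -0.89127
T(2,2) = -0.89127 + (-0.89127 − (-0.89257))/15 = -0.89118

-0.891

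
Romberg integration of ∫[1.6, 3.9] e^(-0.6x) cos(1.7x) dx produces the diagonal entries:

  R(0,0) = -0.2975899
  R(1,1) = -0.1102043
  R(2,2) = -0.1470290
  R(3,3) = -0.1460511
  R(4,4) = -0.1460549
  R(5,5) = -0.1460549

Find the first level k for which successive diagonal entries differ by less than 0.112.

|R(1,1) − R(0,0)| = 0.1873856 ≥ 0.112
|R(2,2) − R(1,1)| = 0.0368247 < 0.112

k = 2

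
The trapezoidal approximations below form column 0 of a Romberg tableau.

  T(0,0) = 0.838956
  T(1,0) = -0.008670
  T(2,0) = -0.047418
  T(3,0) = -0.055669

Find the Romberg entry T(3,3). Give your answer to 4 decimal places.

-0.0585

Richardson extrapolation on the trapezoidal column (denominator 4−1=3):
T(1,1) = -0.008670 + (-0.008670 − 0.838956)/3 = -0.291212
T(2,1) = (4·(-0.047418) − (-0.008670)) / 3 = -0.060334
T(3,1) = -0.055669 + (-0.055669 − (-0.047418))/3 = -0.058419
T(2,2) = (16·(-0.060334) − (-0.291212)) / 15 = -0.044942
T(3,2) = -0.058419 + (-0.058419 − (-0.060334))/15 = -0.058291
T(3,3) = -0.058291 + (-0.058291 − (-0.044942))/63 = -0.058503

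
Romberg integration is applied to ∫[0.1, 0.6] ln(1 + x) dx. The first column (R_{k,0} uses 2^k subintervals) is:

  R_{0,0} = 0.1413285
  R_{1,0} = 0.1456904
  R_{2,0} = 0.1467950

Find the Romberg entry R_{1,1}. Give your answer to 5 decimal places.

0.14714

Richardson extrapolation on the trapezoidal column (denominator 4−1=3):
R_{1,1} = 0.1456904 + (0.1456904 − 0.1413285)/3 = 0.1471444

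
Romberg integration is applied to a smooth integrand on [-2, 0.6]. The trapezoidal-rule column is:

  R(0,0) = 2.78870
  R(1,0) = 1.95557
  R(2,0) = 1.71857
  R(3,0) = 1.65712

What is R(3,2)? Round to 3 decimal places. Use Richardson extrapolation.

1.636

R(2,1) = (4·1.71857 − 1.95557) / 3 = 1.63957
R(3,1) = (4·1.65712 − 1.71857) / 3 = 1.63664
R(3,2) = 1.63664 + (1.63664 − 1.63957)/15 = 1.63644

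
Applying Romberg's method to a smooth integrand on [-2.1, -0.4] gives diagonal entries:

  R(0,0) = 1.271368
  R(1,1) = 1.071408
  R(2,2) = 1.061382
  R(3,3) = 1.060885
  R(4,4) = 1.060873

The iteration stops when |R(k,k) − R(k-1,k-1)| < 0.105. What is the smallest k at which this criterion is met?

k = 2

|R(1,1) − R(0,0)| = 0.199960 ≥ 0.105
|R(2,2) − R(1,1)| = 0.010026 < 0.105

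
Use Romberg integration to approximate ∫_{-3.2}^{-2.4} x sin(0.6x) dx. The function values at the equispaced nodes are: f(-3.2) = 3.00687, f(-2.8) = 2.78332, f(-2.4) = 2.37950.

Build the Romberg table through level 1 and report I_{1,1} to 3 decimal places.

I_{0,0} (trapezoid, 1 panel, h=0.8000): 2.15455
I_{1,0} (trapezoid, 2 panels, h=0.4000): 2.19060
I_{1,1} = 2.19060 + (2.19060 − 2.15455)/3 = 2.20262

2.203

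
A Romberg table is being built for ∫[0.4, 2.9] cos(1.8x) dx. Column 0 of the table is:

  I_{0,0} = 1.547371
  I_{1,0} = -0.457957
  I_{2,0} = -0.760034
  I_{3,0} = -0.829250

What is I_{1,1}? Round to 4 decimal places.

Richardson extrapolation on the trapezoidal column (denominator 4−1=3):
I_{1,1} = -0.457957 + (-0.457957 − 1.547371)/3 = -1.126400

-1.1264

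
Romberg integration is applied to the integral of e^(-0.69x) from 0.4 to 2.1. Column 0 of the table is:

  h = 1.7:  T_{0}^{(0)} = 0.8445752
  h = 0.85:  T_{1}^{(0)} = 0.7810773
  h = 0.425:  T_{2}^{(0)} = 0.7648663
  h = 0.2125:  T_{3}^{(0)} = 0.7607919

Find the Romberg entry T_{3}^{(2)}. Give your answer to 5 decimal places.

Richardson extrapolation on the trapezoidal column (denominator 4−1=3):
T_{2}^{(1)} = 0.7648663 + (0.7648663 − 0.7810773)/3 = 0.7594626
T_{3}^{(1)} = 0.7607919 + (0.7607919 − 0.7648663)/3 = 0.7594338
T_{3}^{(2)} = 0.7594338 + (0.7594338 − 0.7594626)/15 = 0.7594319
(Column j=1 coincides with Simpson's rule on the same nodes.)

0.75943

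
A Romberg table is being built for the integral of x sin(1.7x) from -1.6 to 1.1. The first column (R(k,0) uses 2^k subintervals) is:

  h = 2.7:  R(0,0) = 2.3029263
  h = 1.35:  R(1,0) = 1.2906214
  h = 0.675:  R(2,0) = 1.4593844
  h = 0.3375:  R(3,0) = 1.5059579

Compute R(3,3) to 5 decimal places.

1.52138

Richardson extrapolation on the trapezoidal column (denominator 4−1=3):
R(1,1) = 1.2906214 + (1.2906214 − 2.3029263)/3 = 0.9531864
R(2,1) = (4·1.4593844 − 1.2906214) / 3 = 1.5156387
R(3,1) = 1.5059579 + (1.5059579 − 1.4593844)/3 = 1.5214824
R(2,2) = (16·1.5156387 − 0.9531864) / 15 = 1.5531355
R(3,2) = (16·1.5214824 − 1.5156387) / 15 = 1.5218720
R(3,3) = 1.5218720 + (1.5218720 − 1.5531355)/63 = 1.5213758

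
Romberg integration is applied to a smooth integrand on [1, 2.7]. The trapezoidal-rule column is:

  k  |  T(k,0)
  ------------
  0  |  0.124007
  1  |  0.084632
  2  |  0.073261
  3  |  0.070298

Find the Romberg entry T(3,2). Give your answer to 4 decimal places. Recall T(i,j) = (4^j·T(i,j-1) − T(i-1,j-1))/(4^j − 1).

T(2,1) = 0.073261 + (0.073261 − 0.084632)/3 = 0.069471
T(3,1) = 0.070298 + (0.070298 − 0.073261)/3 = 0.069310
T(3,2) = (16·0.069310 − 0.069471) / 15 = 0.069299

0.0693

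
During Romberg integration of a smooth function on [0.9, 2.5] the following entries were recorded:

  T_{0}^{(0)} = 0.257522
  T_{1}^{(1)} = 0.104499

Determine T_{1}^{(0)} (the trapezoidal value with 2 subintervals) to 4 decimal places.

From T_{1}^{(1)} = (4·T_{1}^{(0)} − T_{0}^{(0)})/3, solve for T_{1}^{(0)}:
4·T_{1}^{(0)} = 3·0.104499 + 0.257522 = 0.571019
T_{1}^{(0)} = 0.142755

0.1428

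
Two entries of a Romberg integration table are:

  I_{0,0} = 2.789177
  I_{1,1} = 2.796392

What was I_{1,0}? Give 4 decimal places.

From I_{1,1} = (4·I_{1,0} − I_{0,0})/3, solve for I_{1,0}:
4·I_{1,0} = 3·2.796392 + 2.789177 = 11.178353
I_{1,0} = 2.794588

2.7946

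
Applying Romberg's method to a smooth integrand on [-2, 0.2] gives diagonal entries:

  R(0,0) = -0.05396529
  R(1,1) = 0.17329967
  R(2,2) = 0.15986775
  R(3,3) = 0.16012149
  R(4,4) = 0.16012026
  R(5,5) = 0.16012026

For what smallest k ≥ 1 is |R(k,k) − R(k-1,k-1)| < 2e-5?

|R(1,1) − R(0,0)| = 0.22726496 ≥ 2e-5
|R(2,2) − R(1,1)| = 0.01343192 ≥ 2e-5
|R(3,3) − R(2,2)| = 0.00025374 ≥ 2e-5
|R(4,4) − R(3,3)| = 0.00000123 < 2e-5

k = 4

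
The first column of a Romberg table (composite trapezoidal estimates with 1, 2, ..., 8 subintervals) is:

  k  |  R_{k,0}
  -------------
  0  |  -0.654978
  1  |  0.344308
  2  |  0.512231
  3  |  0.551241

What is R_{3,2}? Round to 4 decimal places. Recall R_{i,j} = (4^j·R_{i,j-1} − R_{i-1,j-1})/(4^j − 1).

0.5640

R_{2,1} = 0.512231 + (0.512231 − 0.344308)/3 = 0.568205
R_{3,1} = (4·0.551241 − 0.512231) / 3 = 0.564244
R_{3,2} = 0.564244 + (0.564244 − 0.568205)/15 = 0.563980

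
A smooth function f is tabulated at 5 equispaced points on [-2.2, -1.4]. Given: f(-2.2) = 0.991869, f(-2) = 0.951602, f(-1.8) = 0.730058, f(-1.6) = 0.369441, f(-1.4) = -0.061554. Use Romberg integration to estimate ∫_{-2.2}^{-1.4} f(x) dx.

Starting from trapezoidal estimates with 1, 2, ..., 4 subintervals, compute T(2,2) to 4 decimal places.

0.5115

T(0,0) (trapezoid, 1 panel, h=0.8000): 0.372126
T(1,0) (trapezoid, 2 panels, h=0.4000): 0.478086
T(2,0) (trapezoid, 4 panels, h=0.2000): 0.503252
T(1,1) = 0.478086 + (0.478086 − 0.372126)/3 = 0.513406
T(2,1) = 0.503252 + (0.503252 − 0.478086)/3 = 0.511641
T(2,2) = 0.511641 + (0.511641 − 0.513406)/15 = 0.511523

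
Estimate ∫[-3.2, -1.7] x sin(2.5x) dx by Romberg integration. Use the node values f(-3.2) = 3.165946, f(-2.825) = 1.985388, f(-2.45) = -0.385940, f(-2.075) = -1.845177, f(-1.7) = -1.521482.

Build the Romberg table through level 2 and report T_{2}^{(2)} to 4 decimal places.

T_{0}^{(0)} (trapezoid, 1 panel, h=1.5000): 1.233348
T_{1}^{(0)} (trapezoid, 2 panels, h=0.7500): 0.327219
T_{2}^{(0)} (trapezoid, 4 panels, h=0.3750): 0.216189
T_{1}^{(1)} = 0.327219 + (0.327219 − 1.233348)/3 = 0.025176
T_{2}^{(1)} = 0.216189 + (0.216189 − 0.327219)/3 = 0.179179
T_{2}^{(2)} = 0.179179 + (0.179179 − 0.025176)/15 = 0.189446

0.1894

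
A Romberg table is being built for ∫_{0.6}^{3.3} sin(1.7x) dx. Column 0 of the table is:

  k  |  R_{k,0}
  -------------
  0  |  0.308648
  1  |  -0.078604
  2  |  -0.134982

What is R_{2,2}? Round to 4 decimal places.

-0.1502

Richardson extrapolation on the trapezoidal column (denominator 4−1=3):
R_{1,1} = (4·(-0.078604) − 0.308648) / 3 = -0.207688
R_{2,1} = -0.134982 + (-0.134982 − (-0.078604))/3 = -0.153775
R_{2,2} = (16·(-0.153775) − (-0.207688)) / 15 = -0.150181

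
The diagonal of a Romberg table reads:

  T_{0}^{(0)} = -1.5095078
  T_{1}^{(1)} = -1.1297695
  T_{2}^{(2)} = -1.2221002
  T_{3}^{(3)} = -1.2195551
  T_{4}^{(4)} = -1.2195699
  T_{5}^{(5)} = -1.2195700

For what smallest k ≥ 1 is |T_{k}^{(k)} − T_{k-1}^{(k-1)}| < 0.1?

k = 2

|T_{1}^{(1)} − T_{0}^{(0)}| = 0.3797383 ≥ 0.1
|T_{2}^{(2)} − T_{1}^{(1)}| = 0.0923307 < 0.1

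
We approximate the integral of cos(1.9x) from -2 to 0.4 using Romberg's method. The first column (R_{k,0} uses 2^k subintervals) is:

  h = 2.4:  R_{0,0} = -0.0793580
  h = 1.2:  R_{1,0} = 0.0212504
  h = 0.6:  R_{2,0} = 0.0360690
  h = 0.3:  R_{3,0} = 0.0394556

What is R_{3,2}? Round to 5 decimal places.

0.04056

Richardson extrapolation on the trapezoidal column (denominator 4−1=3):
R_{2,1} = (4·0.0360690 − 0.0212504) / 3 = 0.0410085
R_{3,1} = (4·0.0394556 − 0.0360690) / 3 = 0.0405845
R_{3,2} = 0.0405845 + (0.0405845 − 0.0410085)/15 = 0.0405562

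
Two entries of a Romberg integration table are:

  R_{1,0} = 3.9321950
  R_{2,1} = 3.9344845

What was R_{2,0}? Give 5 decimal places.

From R_{2,1} = (4·R_{2,0} − R_{1,0})/3, solve for R_{2,0}:
4·R_{2,0} = 3·3.9344845 + 3.9321950 = 15.7356485
R_{2,0} = 3.9339121

3.93391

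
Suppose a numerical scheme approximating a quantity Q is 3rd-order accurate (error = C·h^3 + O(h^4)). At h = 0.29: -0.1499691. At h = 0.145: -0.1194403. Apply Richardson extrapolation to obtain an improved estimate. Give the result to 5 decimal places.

Extrapolated value = (8·A(h/2) − A(h)) / (8 − 1)
= (8·(-0.1194403) − (-0.1499691)) / 7
= -0.8055533 / 7 = -0.1150790

-0.11508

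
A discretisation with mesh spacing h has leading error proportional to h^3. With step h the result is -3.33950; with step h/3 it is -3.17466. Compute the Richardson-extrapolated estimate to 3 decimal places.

-3.168

Extrapolated value = (27·A(h/3) − A(h)) / (27 − 1)
= (27·(-3.17466) − (-3.33950)) / 26
= -82.37632 / 26 = -3.16832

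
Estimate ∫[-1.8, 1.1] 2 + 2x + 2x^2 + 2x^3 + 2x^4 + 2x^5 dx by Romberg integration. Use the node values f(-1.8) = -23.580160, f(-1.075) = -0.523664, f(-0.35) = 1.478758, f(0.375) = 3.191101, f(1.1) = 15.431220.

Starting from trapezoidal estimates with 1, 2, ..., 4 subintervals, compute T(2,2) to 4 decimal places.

T(0,0) (trapezoid, 1 panel, h=2.9000): -11.815963
T(1,0) (trapezoid, 2 panels, h=1.4500): -3.763782
T(2,0) (trapezoid, 4 panels, h=0.7250): 0.052001
T(1,1) = -3.763782 + (-3.763782 − (-11.815963))/3 = -1.079722
T(2,1) = 0.052001 + (0.052001 − (-3.763782))/3 = 1.323929
T(2,2) = 1.323929 + (1.323929 − (-1.079722))/15 = 1.484172

1.4842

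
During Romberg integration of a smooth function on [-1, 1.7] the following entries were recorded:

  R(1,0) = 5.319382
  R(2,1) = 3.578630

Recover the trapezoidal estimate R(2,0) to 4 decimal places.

From R(2,1) = (4·R(2,0) − R(1,0))/3, solve for R(2,0):
4·R(2,0) = 3·3.578630 + 5.319382 = 16.055272
R(2,0) = 4.013818

4.0138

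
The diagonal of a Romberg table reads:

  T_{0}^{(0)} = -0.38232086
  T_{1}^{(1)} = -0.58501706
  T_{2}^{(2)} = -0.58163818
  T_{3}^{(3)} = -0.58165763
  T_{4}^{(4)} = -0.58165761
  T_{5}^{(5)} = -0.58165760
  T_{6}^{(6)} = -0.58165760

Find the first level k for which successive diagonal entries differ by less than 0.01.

|T_{1}^{(1)} − T_{0}^{(0)}| = 0.20269620 ≥ 0.01
|T_{2}^{(2)} − T_{1}^{(1)}| = 0.00337888 < 0.01

k = 2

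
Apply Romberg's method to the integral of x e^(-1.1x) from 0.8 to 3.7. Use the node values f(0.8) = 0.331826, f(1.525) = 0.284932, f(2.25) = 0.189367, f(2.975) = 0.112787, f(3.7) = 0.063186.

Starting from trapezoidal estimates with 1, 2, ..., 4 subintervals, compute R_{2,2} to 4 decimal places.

0.5724

R_{0,0} (trapezoid, 1 panel, h=2.9000): 0.572767
R_{1,0} (trapezoid, 2 panels, h=1.4500): 0.560966
R_{2,0} (trapezoid, 4 panels, h=0.7250): 0.568829
R_{1,1} = 0.560966 + (0.560966 − 0.572767)/3 = 0.557032
R_{2,1} = 0.568829 + (0.568829 − 0.560966)/3 = 0.571450
R_{2,2} = 0.571450 + (0.571450 − 0.557032)/15 = 0.572411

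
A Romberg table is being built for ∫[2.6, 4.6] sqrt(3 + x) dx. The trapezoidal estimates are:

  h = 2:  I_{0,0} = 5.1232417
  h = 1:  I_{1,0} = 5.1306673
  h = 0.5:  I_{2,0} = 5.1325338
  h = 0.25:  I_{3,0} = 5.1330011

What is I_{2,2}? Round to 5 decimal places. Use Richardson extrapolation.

Richardson extrapolation on the trapezoidal column (denominator 4−1=3):
I_{1,1} = (4·5.1306673 − 5.1232417) / 3 = 5.1331425
I_{2,1} = 5.1325338 + (5.1325338 − 5.1306673)/3 = 5.1331560
I_{2,2} = 5.1331560 + (5.1331560 − 5.1331425)/15 = 5.1331569
(Column j=1 coincides with Simpson's rule on the same nodes.)

5.13316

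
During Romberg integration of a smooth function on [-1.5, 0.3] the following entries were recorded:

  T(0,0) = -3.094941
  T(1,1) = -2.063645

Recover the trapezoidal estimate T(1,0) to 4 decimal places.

From T(1,1) = (4·T(1,0) − T(0,0))/3, solve for T(1,0):
4·T(1,0) = 3·(-2.063645) + (-3.094941) = -9.285876
T(1,0) = -2.321469

-2.3215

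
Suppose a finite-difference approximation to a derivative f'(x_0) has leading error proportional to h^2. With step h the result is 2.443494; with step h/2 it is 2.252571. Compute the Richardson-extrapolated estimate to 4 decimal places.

2.1889

The leading error scales as h^2; refining by a factor of 2 reduces it by 2^2 = 4.
Extrapolated value = (4·A(h/2) − A(h)) / (4 − 1)
= (4·2.252571 − 2.443494) / 3
= 6.566790 / 3 = 2.188930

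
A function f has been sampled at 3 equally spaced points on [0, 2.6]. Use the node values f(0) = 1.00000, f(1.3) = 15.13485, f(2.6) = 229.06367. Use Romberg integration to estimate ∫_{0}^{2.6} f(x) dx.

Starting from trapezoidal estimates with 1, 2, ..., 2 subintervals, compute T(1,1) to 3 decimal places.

T(0,0) (trapezoid, 1 panel, h=2.6000): 299.08277
T(1,0) (trapezoid, 2 panels, h=1.3000): 169.21669
T(1,1) = 169.21669 + (169.21669 − 299.08277)/3 = 125.92800

125.928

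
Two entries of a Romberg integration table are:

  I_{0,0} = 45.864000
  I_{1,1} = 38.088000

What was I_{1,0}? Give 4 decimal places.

40.0320

From I_{1,1} = (4·I_{1,0} − I_{0,0})/3, solve for I_{1,0}:
4·I_{1,0} = 3·38.088000 + 45.864000 = 160.128000
I_{1,0} = 40.032000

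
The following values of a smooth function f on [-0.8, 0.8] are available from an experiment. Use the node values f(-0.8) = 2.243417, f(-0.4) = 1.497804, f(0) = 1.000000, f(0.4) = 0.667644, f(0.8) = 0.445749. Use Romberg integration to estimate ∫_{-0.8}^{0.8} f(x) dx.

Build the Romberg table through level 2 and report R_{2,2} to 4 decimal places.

1.7799

R_{0,0} (trapezoid, 1 panel, h=1.6000): 2.151333
R_{1,0} (trapezoid, 2 panels, h=0.8000): 1.875666
R_{2,0} (trapezoid, 4 panels, h=0.4000): 1.804012
R_{1,1} = 1.875666 + (1.875666 − 2.151333)/3 = 1.783777
R_{2,1} = 1.804012 + (1.804012 − 1.875666)/3 = 1.780127
R_{2,2} = 1.780127 + (1.780127 − 1.783777)/15 = 1.779884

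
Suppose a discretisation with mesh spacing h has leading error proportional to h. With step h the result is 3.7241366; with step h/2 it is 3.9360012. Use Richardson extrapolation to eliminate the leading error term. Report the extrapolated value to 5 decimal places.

4.14787

The leading error scales as h; refining by a factor of 2 reduces it by 2^1 = 2.
Extrapolated value = (2·A(h/2) − A(h)) / (2 − 1)
= (2·3.9360012 − 3.7241366) / 1
= 4.1478658 / 1 = 4.1478658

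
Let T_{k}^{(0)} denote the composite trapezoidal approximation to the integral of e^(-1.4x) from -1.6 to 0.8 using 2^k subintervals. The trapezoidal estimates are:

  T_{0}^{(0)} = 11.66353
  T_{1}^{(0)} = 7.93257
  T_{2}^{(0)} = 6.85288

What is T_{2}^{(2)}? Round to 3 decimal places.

T_{1}^{(1)} = 7.93257 + (7.93257 − 11.66353)/3 = 6.68892
T_{2}^{(1)} = (4·6.85288 − 7.93257) / 3 = 6.49298
T_{2}^{(2)} = 6.49298 + (6.49298 − 6.68892)/15 = 6.47992

6.480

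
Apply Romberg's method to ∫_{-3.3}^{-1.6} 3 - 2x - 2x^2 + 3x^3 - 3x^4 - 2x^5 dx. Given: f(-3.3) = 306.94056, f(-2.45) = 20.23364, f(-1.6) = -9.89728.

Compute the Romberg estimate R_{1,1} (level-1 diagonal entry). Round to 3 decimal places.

R_{0,0} (trapezoid, 1 panel, h=1.7000): 252.48679
R_{1,0} (trapezoid, 2 panels, h=0.8500): 143.44199
R_{1,1} = 143.44199 + (143.44199 − 252.48679)/3 = 107.09372

107.094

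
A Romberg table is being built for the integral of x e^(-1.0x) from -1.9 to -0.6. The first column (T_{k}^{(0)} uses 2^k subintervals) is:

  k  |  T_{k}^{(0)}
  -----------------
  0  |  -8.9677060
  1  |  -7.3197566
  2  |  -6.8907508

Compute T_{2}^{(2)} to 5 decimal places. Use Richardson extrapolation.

-6.74624

T_{1}^{(1)} = -7.3197566 + (-7.3197566 − (-8.9677060))/3 = -6.7704401
T_{2}^{(1)} = (4·(-6.8907508) − (-7.3197566)) / 3 = -6.7477489
T_{2}^{(2)} = (16·(-6.7477489) − (-6.7704401)) / 15 = -6.7462362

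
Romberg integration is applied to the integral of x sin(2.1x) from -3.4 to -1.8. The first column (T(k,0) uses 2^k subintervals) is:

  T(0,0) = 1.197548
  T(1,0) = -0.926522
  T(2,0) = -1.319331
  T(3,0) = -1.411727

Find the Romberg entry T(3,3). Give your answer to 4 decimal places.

-1.4421

Richardson extrapolation on the trapezoidal column (denominator 4−1=3):
T(1,1) = -0.926522 + (-0.926522 − 1.197548)/3 = -1.634545
T(2,1) = (4·(-1.319331) − (-0.926522)) / 3 = -1.450267
T(3,1) = (4·(-1.411727) − (-1.319331)) / 3 = -1.442526
T(2,2) = -1.450267 + (-1.450267 − (-1.634545))/15 = -1.437982
T(3,2) = -1.442526 + (-1.442526 − (-1.450267))/15 = -1.442010
T(3,3) = (64·(-1.442010) − (-1.437982)) / 63 = -1.442074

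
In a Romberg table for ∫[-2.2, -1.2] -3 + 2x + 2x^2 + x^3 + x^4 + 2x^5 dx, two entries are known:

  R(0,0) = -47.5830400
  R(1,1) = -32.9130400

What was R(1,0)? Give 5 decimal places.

-36.58054

From R(1,1) = (4·R(1,0) − R(0,0))/3, solve for R(1,0):
4·R(1,0) = 3·(-32.9130400) + (-47.5830400) = -146.3221600
R(1,0) = -36.5805400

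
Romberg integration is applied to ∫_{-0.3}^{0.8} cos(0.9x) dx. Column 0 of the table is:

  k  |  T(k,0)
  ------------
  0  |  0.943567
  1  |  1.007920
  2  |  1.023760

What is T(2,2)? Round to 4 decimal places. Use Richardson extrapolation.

Richardson extrapolation on the trapezoidal column (denominator 4−1=3):
T(1,1) = 1.007920 + (1.007920 − 0.943567)/3 = 1.029371
T(2,1) = (4·1.023760 − 1.007920) / 3 = 1.029040
T(2,2) = 1.029040 + (1.029040 − 1.029371)/15 = 1.029018
(Column j=1 coincides with Simpson's rule on the same nodes.)

1.0290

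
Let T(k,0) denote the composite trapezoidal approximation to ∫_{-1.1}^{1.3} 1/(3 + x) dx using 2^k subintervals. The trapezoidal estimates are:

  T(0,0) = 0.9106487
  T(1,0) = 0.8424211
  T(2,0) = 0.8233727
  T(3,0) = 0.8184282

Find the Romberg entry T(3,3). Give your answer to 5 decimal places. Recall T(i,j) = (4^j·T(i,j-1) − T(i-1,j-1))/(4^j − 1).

0.81676

T(1,1) = (4·0.8424211 − 0.9106487) / 3 = 0.8196786
T(2,1) = (4·0.8233727 − 0.8424211) / 3 = 0.8170232
T(3,1) = (4·0.8184282 − 0.8233727) / 3 = 0.8167800
T(2,2) = 0.8170232 + (0.8170232 − 0.8196786)/15 = 0.8168462
T(3,2) = (16·0.8167800 − 0.8170232) / 15 = 0.8167638
T(3,3) = (64·0.8167638 − 0.8168462) / 63 = 0.8167625
(Column j=1 coincides with Simpson's rule on the same nodes.)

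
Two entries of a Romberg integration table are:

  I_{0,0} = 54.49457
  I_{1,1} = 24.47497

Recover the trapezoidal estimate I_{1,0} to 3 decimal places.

From I_{1,1} = (4·I_{1,0} − I_{0,0})/3, solve for I_{1,0}:
4·I_{1,0} = 3·24.47497 + 54.49457 = 127.91948
I_{1,0} = 31.97987

31.980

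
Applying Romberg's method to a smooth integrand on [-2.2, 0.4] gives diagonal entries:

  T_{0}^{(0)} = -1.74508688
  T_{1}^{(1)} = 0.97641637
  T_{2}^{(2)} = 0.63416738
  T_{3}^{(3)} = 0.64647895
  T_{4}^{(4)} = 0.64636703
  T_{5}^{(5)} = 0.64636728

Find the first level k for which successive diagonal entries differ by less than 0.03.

k = 3

|T_{1}^{(1)} − T_{0}^{(0)}| = 2.72150325 ≥ 0.03
|T_{2}^{(2)} − T_{1}^{(1)}| = 0.34224899 ≥ 0.03
|T_{3}^{(3)} − T_{2}^{(2)}| = 0.01231157 < 0.03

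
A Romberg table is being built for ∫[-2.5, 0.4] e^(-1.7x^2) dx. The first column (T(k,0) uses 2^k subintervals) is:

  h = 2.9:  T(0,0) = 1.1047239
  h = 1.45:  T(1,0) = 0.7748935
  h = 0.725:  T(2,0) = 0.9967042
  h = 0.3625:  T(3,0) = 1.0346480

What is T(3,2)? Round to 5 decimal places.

1.04574

Richardson extrapolation on the trapezoidal column (denominator 4−1=3):
T(2,1) = (4·0.9967042 − 0.7748935) / 3 = 1.0706411
T(3,1) = (4·1.0346480 − 0.9967042) / 3 = 1.0472959
T(3,2) = (16·1.0472959 − 1.0706411) / 15 = 1.0457396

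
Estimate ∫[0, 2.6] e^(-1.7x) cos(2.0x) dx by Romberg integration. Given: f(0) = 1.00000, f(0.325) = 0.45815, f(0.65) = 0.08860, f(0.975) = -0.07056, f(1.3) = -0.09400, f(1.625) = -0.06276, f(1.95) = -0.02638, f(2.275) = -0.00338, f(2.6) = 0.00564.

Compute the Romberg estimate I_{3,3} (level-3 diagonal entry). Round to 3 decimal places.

0.242

I_{0,0} (trapezoid, 1 panel, h=2.6000): 1.30733
I_{1,0} (trapezoid, 2 panels, h=1.3000): 0.53147
I_{2,0} (trapezoid, 4 panels, h=0.6500): 0.30618
I_{3,0} (trapezoid, 8 panels, h=0.3250): 0.25756
I_{1,1} = 0.53147 + (0.53147 − 1.30733)/3 = 0.27285
I_{2,1} = 0.30618 + (0.30618 − 0.53147)/3 = 0.23108
I_{3,1} = 0.25756 + (0.25756 − 0.30618)/3 = 0.24135
I_{2,2} = 0.23108 + (0.23108 − 0.27285)/15 = 0.22830
I_{3,2} = 0.24135 + (0.24135 − 0.23108)/15 = 0.24203
I_{3,3} = 0.24203 + (0.24203 − 0.22830)/63 = 0.24225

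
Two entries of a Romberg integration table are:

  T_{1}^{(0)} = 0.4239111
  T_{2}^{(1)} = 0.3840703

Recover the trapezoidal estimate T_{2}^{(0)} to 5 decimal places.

From T_{2}^{(1)} = (4·T_{2}^{(0)} − T_{1}^{(0)})/3, solve for T_{2}^{(0)}:
4·T_{2}^{(0)} = 3·0.3840703 + 0.4239111 = 1.5761220
T_{2}^{(0)} = 0.3940305

0.39403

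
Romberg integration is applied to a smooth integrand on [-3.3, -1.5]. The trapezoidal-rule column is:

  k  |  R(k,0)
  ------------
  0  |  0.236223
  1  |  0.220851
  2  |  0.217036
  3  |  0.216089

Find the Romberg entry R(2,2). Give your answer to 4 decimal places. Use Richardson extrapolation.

0.2158

Richardson extrapolation on the trapezoidal column (denominator 4−1=3):
R(1,1) = 0.220851 + (0.220851 − 0.236223)/3 = 0.215727
R(2,1) = (4·0.217036 − 0.220851) / 3 = 0.215764
R(2,2) = (16·0.215764 − 0.215727) / 15 = 0.215766
(Column j=1 coincides with Simpson's rule on the same nodes.)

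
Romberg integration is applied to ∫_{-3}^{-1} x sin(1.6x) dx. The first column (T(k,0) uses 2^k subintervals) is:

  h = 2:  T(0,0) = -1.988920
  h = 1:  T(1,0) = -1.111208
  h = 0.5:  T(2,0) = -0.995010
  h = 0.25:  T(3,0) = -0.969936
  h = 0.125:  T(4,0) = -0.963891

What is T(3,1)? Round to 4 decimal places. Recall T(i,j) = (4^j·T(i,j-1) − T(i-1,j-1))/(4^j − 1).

-0.9616

T(3,1) = -0.969936 + (-0.969936 − (-0.995010))/3 = -0.961578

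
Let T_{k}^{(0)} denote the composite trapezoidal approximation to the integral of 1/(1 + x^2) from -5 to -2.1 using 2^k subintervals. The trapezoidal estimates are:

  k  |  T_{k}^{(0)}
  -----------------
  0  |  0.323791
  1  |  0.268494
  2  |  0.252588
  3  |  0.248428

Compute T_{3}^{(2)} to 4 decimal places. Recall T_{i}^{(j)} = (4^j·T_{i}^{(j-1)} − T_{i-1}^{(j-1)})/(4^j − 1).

Richardson extrapolation on the trapezoidal column (denominator 4−1=3):
T_{2}^{(1)} = (4·0.252588 − 0.268494) / 3 = 0.247286
T_{3}^{(1)} = 0.248428 + (0.248428 − 0.252588)/3 = 0.247041
T_{3}^{(2)} = (16·0.247041 − 0.247286) / 15 = 0.247025

0.2470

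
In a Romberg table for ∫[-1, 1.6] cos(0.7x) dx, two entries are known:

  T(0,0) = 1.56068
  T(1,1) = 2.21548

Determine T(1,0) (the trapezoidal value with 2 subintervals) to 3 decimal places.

From T(1,1) = (4·T(1,0) − T(0,0))/3, solve for T(1,0):
4·T(1,0) = 3·2.21548 + 1.56068 = 8.20712
T(1,0) = 2.05178

2.052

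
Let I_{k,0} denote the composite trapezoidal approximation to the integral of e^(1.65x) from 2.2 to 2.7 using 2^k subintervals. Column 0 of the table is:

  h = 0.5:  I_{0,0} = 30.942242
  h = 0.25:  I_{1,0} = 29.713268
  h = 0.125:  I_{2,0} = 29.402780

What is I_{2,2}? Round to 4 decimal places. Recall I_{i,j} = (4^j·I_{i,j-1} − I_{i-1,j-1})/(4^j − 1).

Richardson extrapolation on the trapezoidal column (denominator 4−1=3):
I_{1,1} = (4·29.713268 − 30.942242) / 3 = 29.303610
I_{2,1} = (4·29.402780 − 29.713268) / 3 = 29.299284
I_{2,2} = (16·29.299284 − 29.303610) / 15 = 29.298996
(Column j=1 coincides with Simpson's rule on the same nodes.)

29.2990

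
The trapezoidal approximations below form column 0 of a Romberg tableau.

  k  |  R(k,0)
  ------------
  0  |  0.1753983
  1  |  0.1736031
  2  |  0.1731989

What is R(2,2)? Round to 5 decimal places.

R(1,1) = (4·0.1736031 − 0.1753983) / 3 = 0.1730047
R(2,1) = (4·0.1731989 − 0.1736031) / 3 = 0.1730642
R(2,2) = (16·0.1730642 − 0.1730047) / 15 = 0.1730682

0.17307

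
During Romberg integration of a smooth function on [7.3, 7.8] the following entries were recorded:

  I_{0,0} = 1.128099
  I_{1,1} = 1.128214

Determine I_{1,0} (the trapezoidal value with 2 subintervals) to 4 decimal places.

1.1282

From I_{1,1} = (4·I_{1,0} − I_{0,0})/3, solve for I_{1,0}:
4·I_{1,0} = 3·1.128214 + 1.128099 = 4.512741
I_{1,0} = 1.128185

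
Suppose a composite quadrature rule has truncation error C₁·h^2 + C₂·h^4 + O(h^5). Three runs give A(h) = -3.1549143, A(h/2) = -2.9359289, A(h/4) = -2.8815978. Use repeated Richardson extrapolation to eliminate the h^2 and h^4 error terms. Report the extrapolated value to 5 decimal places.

First eliminate the h^2 term (factor 2^2 = 4):
  B₁ = (4·(-2.9359289) − (-3.1549143))/3 = -2.8629338
  B₂ = (4·(-2.8815978) − (-2.9359289))/3 = -2.8634874
Then eliminate the h^4 term (factor 2^4 = 16):
  (16·(-2.8634874) − (-2.8629338))/15 = -2.8635243

-2.86352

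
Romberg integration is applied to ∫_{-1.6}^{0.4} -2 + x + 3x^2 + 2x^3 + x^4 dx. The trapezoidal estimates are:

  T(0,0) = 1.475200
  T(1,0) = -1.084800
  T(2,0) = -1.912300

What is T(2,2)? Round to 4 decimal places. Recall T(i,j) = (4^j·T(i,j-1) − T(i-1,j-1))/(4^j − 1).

-2.2048

T(1,1) = (4·(-1.084800) − 1.475200) / 3 = -1.938133
T(2,1) = (4·(-1.912300) − (-1.084800)) / 3 = -2.188133
T(2,2) = (16·(-2.188133) − (-1.938133)) / 15 = -2.204800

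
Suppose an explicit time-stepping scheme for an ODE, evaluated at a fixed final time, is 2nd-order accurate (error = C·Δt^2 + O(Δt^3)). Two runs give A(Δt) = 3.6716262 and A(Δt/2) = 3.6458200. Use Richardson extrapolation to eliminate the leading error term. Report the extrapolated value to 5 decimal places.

Extrapolated value = (4·A(Δt/2) − A(Δt)) / (4 − 1)
= (4·3.6458200 − 3.6716262) / 3
= 10.9116538 / 3 = 3.6372179

3.63722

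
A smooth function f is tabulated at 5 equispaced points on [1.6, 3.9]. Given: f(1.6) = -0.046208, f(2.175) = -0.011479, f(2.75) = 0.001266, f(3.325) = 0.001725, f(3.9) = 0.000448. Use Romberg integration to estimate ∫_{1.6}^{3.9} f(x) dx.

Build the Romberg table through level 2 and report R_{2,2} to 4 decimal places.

-0.0158

R_{0,0} (trapezoid, 1 panel, h=2.3000): -0.052624
R_{1,0} (trapezoid, 2 panels, h=1.1500): -0.024856
R_{2,0} (trapezoid, 4 panels, h=0.5750): -0.018037
R_{1,1} = -0.024856 + (-0.024856 − (-0.052624))/3 = -0.015600
R_{2,1} = -0.018037 + (-0.018037 − (-0.024856))/3 = -0.015764
R_{2,2} = -0.015764 + (-0.015764 − (-0.015600))/15 = -0.015775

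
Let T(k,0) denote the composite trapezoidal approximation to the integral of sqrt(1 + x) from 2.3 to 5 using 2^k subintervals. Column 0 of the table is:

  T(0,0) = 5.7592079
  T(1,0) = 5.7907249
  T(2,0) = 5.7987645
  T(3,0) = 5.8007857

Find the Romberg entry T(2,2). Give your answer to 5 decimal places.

T(1,1) = (4·5.7907249 − 5.7592079) / 3 = 5.8012306
T(2,1) = (4·5.7987645 − 5.7907249) / 3 = 5.8014444
T(2,2) = (16·5.8014444 − 5.8012306) / 15 = 5.8014587

5.80146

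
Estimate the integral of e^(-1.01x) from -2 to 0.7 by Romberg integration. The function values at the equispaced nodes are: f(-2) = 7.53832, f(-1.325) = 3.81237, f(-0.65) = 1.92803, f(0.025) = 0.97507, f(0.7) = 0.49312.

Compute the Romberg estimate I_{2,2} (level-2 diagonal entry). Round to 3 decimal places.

6.977

I_{0,0} (trapezoid, 1 panel, h=2.7000): 10.84244
I_{1,0} (trapezoid, 2 panels, h=1.3500): 8.02406
I_{2,0} (trapezoid, 4 panels, h=0.6750): 7.24355
I_{1,1} = 8.02406 + (8.02406 − 10.84244)/3 = 7.08460
I_{2,1} = 7.24355 + (7.24355 − 8.02406)/3 = 6.98338
I_{2,2} = 6.98338 + (6.98338 − 7.08460)/15 = 6.97663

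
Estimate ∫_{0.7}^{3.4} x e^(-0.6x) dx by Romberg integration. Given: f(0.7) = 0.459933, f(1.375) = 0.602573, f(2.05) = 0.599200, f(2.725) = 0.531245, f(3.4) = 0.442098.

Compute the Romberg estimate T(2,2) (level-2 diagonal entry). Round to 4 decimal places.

T(0,0) (trapezoid, 1 panel, h=2.7000): 1.217742
T(1,0) (trapezoid, 2 panels, h=1.3500): 1.417791
T(2,0) (trapezoid, 4 panels, h=0.6750): 1.474223
T(1,1) = 1.417791 + (1.417791 − 1.217742)/3 = 1.484474
T(2,1) = 1.474223 + (1.474223 − 1.417791)/3 = 1.493034
T(2,2) = 1.493034 + (1.493034 − 1.484474)/15 = 1.493605

1.4936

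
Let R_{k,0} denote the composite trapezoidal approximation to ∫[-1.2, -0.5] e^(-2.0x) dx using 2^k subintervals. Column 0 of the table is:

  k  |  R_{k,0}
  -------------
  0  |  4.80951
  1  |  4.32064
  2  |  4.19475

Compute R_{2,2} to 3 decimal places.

R_{1,1} = 4.32064 + (4.32064 − 4.80951)/3 = 4.15768
R_{2,1} = 4.19475 + (4.19475 − 4.32064)/3 = 4.15279
R_{2,2} = 4.15279 + (4.15279 − 4.15768)/15 = 4.15246

4.152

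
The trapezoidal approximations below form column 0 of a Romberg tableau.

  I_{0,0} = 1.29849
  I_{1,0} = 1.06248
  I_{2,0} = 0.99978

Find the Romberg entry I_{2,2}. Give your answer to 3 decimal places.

I_{1,1} = (4·1.06248 − 1.29849) / 3 = 0.98381
I_{2,1} = (4·0.99978 − 1.06248) / 3 = 0.97888
I_{2,2} = (16·0.97888 − 0.98381) / 15 = 0.97855
(Column j=1 coincides with Simpson's rule on the same nodes.)

0.979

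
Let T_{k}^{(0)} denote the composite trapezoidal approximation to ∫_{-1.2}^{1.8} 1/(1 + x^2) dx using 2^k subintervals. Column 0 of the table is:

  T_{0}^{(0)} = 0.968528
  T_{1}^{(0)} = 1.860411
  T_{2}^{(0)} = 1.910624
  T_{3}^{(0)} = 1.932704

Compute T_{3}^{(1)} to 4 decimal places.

T_{3}^{(1)} = (4·1.932704 − 1.910624) / 3 = 1.940064
(Column j=1 coincides with Simpson's rule on the same nodes.)

1.9401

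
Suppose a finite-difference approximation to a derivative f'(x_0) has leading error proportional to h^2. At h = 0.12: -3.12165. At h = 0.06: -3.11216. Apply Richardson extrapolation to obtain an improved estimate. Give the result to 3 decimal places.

The leading error scales as h^2; refining by a factor of 2 reduces it by 2^2 = 4.
Extrapolated value = (4·A(h/2) − A(h)) / (4 − 1)
= (4·(-3.11216) − (-3.12165)) / 3
= -9.32699 / 3 = -3.10900

-3.109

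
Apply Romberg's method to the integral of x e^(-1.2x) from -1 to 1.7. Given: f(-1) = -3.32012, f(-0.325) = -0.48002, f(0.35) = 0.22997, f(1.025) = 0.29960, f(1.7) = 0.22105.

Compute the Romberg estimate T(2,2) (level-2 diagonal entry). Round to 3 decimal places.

-0.741

T(0,0) (trapezoid, 1 panel, h=2.7000): -4.18374
T(1,0) (trapezoid, 2 panels, h=1.3500): -1.78141
T(2,0) (trapezoid, 4 panels, h=0.6750): -1.01249
T(1,1) = -1.78141 + (-1.78141 − (-4.18374))/3 = -0.98063
T(2,1) = -1.01249 + (-1.01249 − (-1.78141))/3 = -0.75618
T(2,2) = -0.75618 + (-0.75618 − (-0.98063))/15 = -0.74122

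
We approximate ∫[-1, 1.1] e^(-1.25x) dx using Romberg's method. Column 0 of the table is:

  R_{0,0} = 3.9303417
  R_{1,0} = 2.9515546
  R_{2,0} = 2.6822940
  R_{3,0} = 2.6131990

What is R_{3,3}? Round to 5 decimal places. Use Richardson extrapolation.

Richardson extrapolation on the trapezoidal column (denominator 4−1=3):
R_{1,1} = 2.9515546 + (2.9515546 − 3.9303417)/3 = 2.6252922
R_{2,1} = (4·2.6822940 − 2.9515546) / 3 = 2.5925405
R_{3,1} = 2.6131990 + (2.6131990 − 2.6822940)/3 = 2.5901673
R_{2,2} = (16·2.5925405 − 2.6252922) / 15 = 2.5903571
R_{3,2} = 2.5901673 + (2.5901673 − 2.5925405)/15 = 2.5900091
R_{3,3} = 2.5900091 + (2.5900091 − 2.5903571)/63 = 2.5900036

2.59000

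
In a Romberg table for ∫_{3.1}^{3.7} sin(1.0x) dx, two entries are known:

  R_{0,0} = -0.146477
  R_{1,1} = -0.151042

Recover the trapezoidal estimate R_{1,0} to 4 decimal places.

-0.1499

From R_{1,1} = (4·R_{1,0} − R_{0,0})/3, solve for R_{1,0}:
4·R_{1,0} = 3·(-0.151042) + (-0.146477) = -0.599603
R_{1,0} = -0.149901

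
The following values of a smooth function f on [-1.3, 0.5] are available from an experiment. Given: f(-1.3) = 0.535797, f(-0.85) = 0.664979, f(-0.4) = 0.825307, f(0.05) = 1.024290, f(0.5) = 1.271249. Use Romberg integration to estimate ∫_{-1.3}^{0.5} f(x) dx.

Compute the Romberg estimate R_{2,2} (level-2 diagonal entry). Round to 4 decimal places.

1.5322

R_{0,0} (trapezoid, 1 panel, h=1.8000): 1.626341
R_{1,0} (trapezoid, 2 panels, h=0.9000): 1.555947
R_{2,0} (trapezoid, 4 panels, h=0.4500): 1.538145
R_{1,1} = 1.555947 + (1.555947 − 1.626341)/3 = 1.532482
R_{2,1} = 1.538145 + (1.538145 − 1.555947)/3 = 1.532211
R_{2,2} = 1.532211 + (1.532211 − 1.532482)/15 = 1.532193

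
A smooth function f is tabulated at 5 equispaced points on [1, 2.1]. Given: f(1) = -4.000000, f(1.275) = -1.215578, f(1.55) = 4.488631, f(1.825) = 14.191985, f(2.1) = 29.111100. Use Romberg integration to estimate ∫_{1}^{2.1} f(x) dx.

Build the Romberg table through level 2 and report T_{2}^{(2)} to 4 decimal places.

T_{0}^{(0)} (trapezoid, 1 panel, h=1.1000): 13.811105
T_{1}^{(0)} (trapezoid, 2 panels, h=0.5500): 9.374300
T_{2}^{(0)} (trapezoid, 4 panels, h=0.2750): 8.255662
T_{1}^{(1)} = 9.374300 + (9.374300 − 13.811105)/3 = 7.895365
T_{2}^{(1)} = 8.255662 + (8.255662 − 9.374300)/3 = 7.882783
T_{2}^{(2)} = 7.882783 + (7.882783 − 7.895365)/15 = 7.881944

7.8819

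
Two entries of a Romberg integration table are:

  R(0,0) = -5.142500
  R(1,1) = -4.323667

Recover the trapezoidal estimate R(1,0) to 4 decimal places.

-4.5284

From R(1,1) = (4·R(1,0) − R(0,0))/3, solve for R(1,0):
4·R(1,0) = 3·(-4.323667) + (-5.142500) = -18.113501
R(1,0) = -4.528375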